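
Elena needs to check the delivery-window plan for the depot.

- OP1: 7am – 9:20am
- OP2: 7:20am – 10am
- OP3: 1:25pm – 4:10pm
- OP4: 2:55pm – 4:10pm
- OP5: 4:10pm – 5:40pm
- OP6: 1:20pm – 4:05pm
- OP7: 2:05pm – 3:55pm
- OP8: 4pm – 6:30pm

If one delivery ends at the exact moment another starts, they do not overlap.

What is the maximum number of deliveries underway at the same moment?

Walk through starts and ends in time order (an end at T is processed before a start at T):
7am start OP1 → 1
7:20am start OP2 → 2
9:20am end OP1 → 1
10am end OP2 → 0
1:20pm start OP6 → 1
1:25pm start OP3 → 2
2:05pm start OP7 → 3
2:55pm start OP4 → 4
3:55pm end OP7 → 3
4pm start OP8 → 4
4:05pm end OP6 → 3
4:10pm end OP3 → 2
4:10pm end OP4 → 1
4:10pm start OP5 → 2
5:40pm end OP5 → 1
6:30pm end OP8 → 0
Peak is 4, at 2:55pm (OP3, OP4, OP6, OP7).

4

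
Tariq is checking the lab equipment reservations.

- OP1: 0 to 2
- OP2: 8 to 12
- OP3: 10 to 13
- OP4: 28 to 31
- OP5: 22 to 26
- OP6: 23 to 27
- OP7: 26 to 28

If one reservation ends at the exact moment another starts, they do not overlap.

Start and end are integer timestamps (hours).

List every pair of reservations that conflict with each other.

Sorted by start: OP1, OP2, OP3, OP5, OP6, OP7, OP4.
OP2 starts after OP1 ends, so OP1 has no further overlaps.
OP3 starts before OP2 ends → OP2 and OP3 overlap.
OP5 starts after OP2 ends, so OP2 has no further overlaps.
OP5 starts after OP3 ends, so OP3 has no further overlaps.
OP6 starts before OP5 ends → OP5 and OP6 overlap.
OP7 starts exactly when OP5 ends (back-to-back, no overlap), so OP5 has no further overlaps.
OP7 starts before OP6 ends → OP6 and OP7 overlap.
OP4 starts after OP6 ends.
OP4 starts exactly when OP7 ends (back-to-back, no overlap).

OP2 & OP3, OP5 & OP6, OP6 & OP7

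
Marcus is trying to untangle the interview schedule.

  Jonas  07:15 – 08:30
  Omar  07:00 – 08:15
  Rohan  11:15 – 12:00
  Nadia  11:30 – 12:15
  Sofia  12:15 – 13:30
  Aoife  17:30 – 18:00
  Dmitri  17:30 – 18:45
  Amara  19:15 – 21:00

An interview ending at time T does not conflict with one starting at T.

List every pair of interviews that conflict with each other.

Check each pair: they overlap iff neither finishes before the other starts.
Sorted by start: Omar, Jonas, Rohan, Nadia, Sofia, Aoife, Dmitri, Amara.
Jonas starts before Omar ends → Omar and Jonas overlap.
Rohan starts after Omar ends, so nothing later overlaps Omar either.
Rohan starts after Jonas ends, so nothing later overlaps Jonas either.
Nadia starts before Rohan ends → Rohan and Nadia overlap.
Sofia starts after Rohan ends, so nothing later overlaps Rohan either.
Sofia starts exactly when Nadia ends (back-to-back, no overlap), so nothing later overlaps Nadia either.
Aoife starts after Sofia ends, so nothing later overlaps Sofia either.
Dmitri starts before Aoife ends → Aoife and Dmitri overlap.
Amara starts after Aoife ends.
Amara starts after Dmitri ends.

Aoife & Dmitri, Jonas & Omar, Nadia & Rohan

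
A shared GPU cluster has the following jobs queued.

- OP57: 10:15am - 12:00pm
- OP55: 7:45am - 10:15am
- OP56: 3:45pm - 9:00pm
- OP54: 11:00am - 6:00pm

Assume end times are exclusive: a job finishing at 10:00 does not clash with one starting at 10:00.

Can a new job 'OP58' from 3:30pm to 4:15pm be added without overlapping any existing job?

No — it overlaps OP54, OP56

OP55: ends 10:15am at or before OP58 starts 3:30pm → clear.
OP57: ends 12:00pm at or before OP58 starts 3:30pm → clear.
OP54: starts 11:00am before OP58 ends 4:15pm, and ends 6:00pm after OP58 starts 3:30pm → overlap.
OP56: starts 3:45pm before OP58 ends 4:15pm, and ends 9:00pm after OP58 starts 3:30pm → overlap.
OP58 overlaps OP54, OP56.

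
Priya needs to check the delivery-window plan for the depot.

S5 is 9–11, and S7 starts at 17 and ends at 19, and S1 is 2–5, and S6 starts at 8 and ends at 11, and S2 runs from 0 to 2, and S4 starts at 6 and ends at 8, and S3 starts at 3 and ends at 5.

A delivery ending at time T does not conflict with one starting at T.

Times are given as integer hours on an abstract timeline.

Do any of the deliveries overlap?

Sorted by start: S2, S1, S3, S4, S6, S5, S7.
S1 starts exactly when S2 ends (back-to-back, no overlap); S2 is clear from here.
S3 starts before S1 ends → S1 and S3 overlap.
That's a conflict, so the schedule is not conflict-free.

Yes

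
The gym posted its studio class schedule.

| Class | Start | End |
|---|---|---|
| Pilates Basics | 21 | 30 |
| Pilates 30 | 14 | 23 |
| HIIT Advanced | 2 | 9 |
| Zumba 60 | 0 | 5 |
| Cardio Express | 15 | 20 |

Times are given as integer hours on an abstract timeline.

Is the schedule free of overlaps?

Check each pair: they overlap iff neither finishes before the other starts.
Sorted by start: Zumba 60, HIIT Advanced, Pilates 30, Cardio Express, Pilates Basics.
HIIT Advanced starts before Zumba 60 ends → Zumba 60 and HIIT Advanced overlap.
That's a conflict, so the schedule is not conflict-free.

No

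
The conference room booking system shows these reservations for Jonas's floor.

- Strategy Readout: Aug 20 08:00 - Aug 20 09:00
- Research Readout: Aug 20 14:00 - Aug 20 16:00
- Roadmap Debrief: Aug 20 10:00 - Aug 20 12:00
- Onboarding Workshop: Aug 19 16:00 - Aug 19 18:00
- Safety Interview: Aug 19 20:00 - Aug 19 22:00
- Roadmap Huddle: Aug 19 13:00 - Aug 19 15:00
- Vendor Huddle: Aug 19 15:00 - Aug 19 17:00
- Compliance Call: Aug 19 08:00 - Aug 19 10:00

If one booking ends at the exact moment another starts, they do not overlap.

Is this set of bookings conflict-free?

Sorted by start: Compliance Call, Roadmap Huddle, Vendor Huddle, Onboarding Workshop, Safety Interview, Strategy Readout, Roadmap Debrief, Research Readout.
Roadmap Huddle starts after Compliance Call ends, so nothing later overlaps Compliance Call either.
Vendor Huddle starts exactly when Roadmap Huddle ends (back-to-back, no overlap), so nothing later overlaps Roadmap Huddle either.
Onboarding Workshop starts before Vendor Huddle ends → Vendor Huddle and Onboarding Workshop overlap.
That's a conflict, so the schedule is not conflict-free.

No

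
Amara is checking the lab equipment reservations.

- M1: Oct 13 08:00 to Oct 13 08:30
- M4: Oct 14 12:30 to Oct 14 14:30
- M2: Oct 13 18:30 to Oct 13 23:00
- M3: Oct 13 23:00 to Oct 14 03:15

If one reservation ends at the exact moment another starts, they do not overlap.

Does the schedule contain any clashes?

Sorted by start: M1, M2, M3, M4.
M2 starts after M1 ends, so M1 has no further overlaps.
M3 starts exactly when M2 ends (back-to-back, no overlap), so M2 has no further overlaps.
M4 starts after M3 ends.
Every pair is clear; the schedule has no overlaps.

No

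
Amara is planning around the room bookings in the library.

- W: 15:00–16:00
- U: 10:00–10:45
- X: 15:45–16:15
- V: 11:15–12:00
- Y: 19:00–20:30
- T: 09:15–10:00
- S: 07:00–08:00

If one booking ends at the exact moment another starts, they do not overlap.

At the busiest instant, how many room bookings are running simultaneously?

Walk through starts and ends in time order (an end at T is processed before a start at T):
07:00 start S → 1
08:00 end S → 0
09:15 start T → 1
10:00 end T → 0
10:00 start U → 1
10:45 end U → 0
11:15 start V → 1
12:00 end V → 0
15:00 start W → 1
15:45 start X → 2
16:00 end W → 1
16:15 end X → 0
19:00 start Y → 1
20:30 end Y → 0
Peak is 2, at 15:45 (W, X).

2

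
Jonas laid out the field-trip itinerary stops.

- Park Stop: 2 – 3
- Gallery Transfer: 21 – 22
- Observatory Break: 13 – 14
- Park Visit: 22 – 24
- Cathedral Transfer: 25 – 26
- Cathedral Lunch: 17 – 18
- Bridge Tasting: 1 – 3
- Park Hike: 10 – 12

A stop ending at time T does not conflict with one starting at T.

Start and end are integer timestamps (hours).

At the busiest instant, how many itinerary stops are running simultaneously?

Sweep the timeline, counting +1 at each start and −1 at each end (ends before starts at a tie):
1 start Bridge Tasting → 1
2 start Park Stop → 2
3 end Bridge Tasting → 1
3 end Park Stop → 0
10 start Park Hike → 1
12 end Park Hike → 0
13 start Observatory Break → 1
14 end Observatory Break → 0
17 start Cathedral Lunch → 1
18 end Cathedral Lunch → 0
21 start Gallery Transfer → 1
22 end Gallery Transfer → 0
22 start Park Visit → 1
24 end Park Visit → 0
25 start Cathedral Transfer → 1
26 end Cathedral Transfer → 0
Peak is 2, at 2 (Bridge Tasting, Park Stop).

2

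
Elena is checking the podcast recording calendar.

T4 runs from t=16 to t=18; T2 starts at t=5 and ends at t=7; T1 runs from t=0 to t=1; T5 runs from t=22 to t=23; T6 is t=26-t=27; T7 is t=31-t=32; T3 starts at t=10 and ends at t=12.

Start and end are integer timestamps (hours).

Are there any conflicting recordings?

Sorted by start: T1, T2, T3, T4, T5, T6, T7.
T2 starts after T1 ends; T1 is clear from here.
T3 starts after T2 ends; T2 is clear from here.
T4 starts after T3 ends; T3 is clear from here.
T5 starts after T4 ends; T4 is clear from here.
T6 starts after T5 ends; T5 is clear from here.
T7 starts after T6 ends.
Every pair is clear; the schedule has no overlaps.

No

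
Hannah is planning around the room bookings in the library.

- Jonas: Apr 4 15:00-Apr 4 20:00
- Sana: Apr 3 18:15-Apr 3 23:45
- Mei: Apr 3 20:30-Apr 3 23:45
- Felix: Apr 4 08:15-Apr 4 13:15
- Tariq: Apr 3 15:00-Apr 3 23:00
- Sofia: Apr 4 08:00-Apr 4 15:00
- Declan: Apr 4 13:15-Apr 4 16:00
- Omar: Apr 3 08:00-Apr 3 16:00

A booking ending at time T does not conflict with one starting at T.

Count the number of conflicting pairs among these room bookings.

Sorted by start: Omar, Tariq, Sana, Mei, Sofia, Felix, Declan, Jonas.
Tariq starts before Omar ends → Omar and Tariq overlap.
Sana starts after Omar ends; Omar is clear from here.
Sana starts before Tariq ends → Tariq and Sana overlap.
Mei starts before Tariq ends → Tariq and Mei overlap.
Sofia starts after Tariq ends; Tariq is clear from here.
Mei starts before Sana ends → Sana and Mei overlap.
Sofia starts after Sana ends; Sana is clear from here.
Sofia starts after Mei ends; Mei is clear from here.
Felix starts before Sofia ends → Sofia and Felix overlap.
Declan starts before Sofia ends → Sofia and Declan overlap.
Jonas starts exactly when Sofia ends (back-to-back, no overlap).
Declan starts exactly when Felix ends (back-to-back, no overlap); Felix is clear from here.
Jonas starts before Declan ends → Declan and Jonas overlap.
Overlapping pairs: Declan & Jonas, Declan & Sofia, Felix & Sofia, Mei & Sana, Mei & Tariq, Omar & Tariq, Sana & Tariq — 7 in total.

7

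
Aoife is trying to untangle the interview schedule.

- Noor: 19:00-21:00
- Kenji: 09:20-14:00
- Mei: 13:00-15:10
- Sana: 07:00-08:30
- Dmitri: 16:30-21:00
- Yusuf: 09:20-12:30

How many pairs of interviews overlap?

3

Check each pair: they overlap iff neither finishes before the other starts.
Sorted by start: Sana, Kenji, Yusuf, Mei, Dmitri, Noor.
Kenji starts after Sana ends; Sana is clear from here.
Yusuf starts before Kenji ends → Kenji and Yusuf overlap.
Mei starts before Kenji ends → Kenji and Mei overlap.
Dmitri starts after Kenji ends; Kenji is clear from here.
Mei starts after Yusuf ends; Yusuf is clear from here.
Dmitri starts after Mei ends; Mei is clear from here.
Noor starts before Dmitri ends → Dmitri and Noor overlap.
Overlapping pairs: Dmitri & Noor, Kenji & Mei, Kenji & Yusuf — 3 in total.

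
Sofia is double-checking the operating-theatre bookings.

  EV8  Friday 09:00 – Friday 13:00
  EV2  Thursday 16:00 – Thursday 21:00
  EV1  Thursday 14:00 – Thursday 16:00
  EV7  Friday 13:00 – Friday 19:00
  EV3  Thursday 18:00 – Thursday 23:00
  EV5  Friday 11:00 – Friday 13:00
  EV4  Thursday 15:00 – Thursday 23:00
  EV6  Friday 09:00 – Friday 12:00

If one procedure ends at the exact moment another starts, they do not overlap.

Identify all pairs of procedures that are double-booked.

Sorted by start: EV1, EV4, EV2, EV3, EV6, EV8, EV5, EV7.
EV4 starts before EV1 ends → EV1 and EV4 overlap.
EV2 starts exactly when EV1 ends (back-to-back, no overlap) — done with EV1.
EV2 starts before EV4 ends → EV4 and EV2 overlap.
EV3 starts before EV4 ends → EV4 and EV3 overlap.
EV6 starts after EV4 ends — done with EV4.
EV3 starts before EV2 ends → EV2 and EV3 overlap.
EV6 starts after EV2 ends — done with EV2.
EV6 starts after EV3 ends — done with EV3.
EV8 starts before EV6 ends → EV6 and EV8 overlap.
EV5 starts before EV6 ends → EV6 and EV5 overlap.
EV7 starts after EV6 ends.
EV5 starts before EV8 ends → EV8 and EV5 overlap.
EV7 starts exactly when EV8 ends (back-to-back, no overlap).
EV7 starts exactly when EV5 ends (back-to-back, no overlap).

EV1 & EV4, EV2 & EV3, EV2 & EV4, EV3 & EV4, EV5 & EV6, EV5 & EV8, EV6 & EV8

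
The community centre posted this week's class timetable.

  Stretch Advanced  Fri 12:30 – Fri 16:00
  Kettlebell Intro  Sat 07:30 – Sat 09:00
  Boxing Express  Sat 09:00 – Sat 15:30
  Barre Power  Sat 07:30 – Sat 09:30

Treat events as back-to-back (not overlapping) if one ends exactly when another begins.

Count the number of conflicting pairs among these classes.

2

Sorted by start: Stretch Advanced, Kettlebell Intro, Barre Power, Boxing Express.
Kettlebell Intro starts after Stretch Advanced ends, so Stretch Advanced has no further overlaps.
Barre Power starts before Kettlebell Intro ends → Kettlebell Intro and Barre Power overlap.
Boxing Express starts exactly when Kettlebell Intro ends (back-to-back, no overlap).
Boxing Express starts before Barre Power ends → Barre Power and Boxing Express overlap.
Overlapping pairs: Barre Power & Boxing Express, Barre Power & Kettlebell Intro — 2 in total.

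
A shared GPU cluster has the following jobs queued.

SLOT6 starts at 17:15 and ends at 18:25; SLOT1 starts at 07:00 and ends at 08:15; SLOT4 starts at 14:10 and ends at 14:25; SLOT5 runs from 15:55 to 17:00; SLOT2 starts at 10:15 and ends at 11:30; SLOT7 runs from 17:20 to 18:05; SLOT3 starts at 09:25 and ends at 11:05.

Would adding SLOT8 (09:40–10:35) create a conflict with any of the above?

Yes — it overlaps SLOT2, SLOT3

SLOT1: ends 08:15 at or before SLOT8 starts 09:40 → clear.
SLOT3: starts 09:25 before SLOT8 ends 10:35, and ends 11:05 after SLOT8 starts 09:40 → overlap.
SLOT2: starts 10:15 before SLOT8 ends 10:35, and ends 11:30 after SLOT8 starts 09:40 → overlap.
SLOT4: starts 14:10 at or after SLOT8 ends 10:35 → clear.
SLOT5: starts 15:55 at or after SLOT8 ends 10:35 → clear.
SLOT6: starts 17:15 at or after SLOT8 ends 10:35 → clear.
SLOT7: starts 17:20 at or after SLOT8 ends 10:35 → clear.
SLOT8 overlaps SLOT2, SLOT3.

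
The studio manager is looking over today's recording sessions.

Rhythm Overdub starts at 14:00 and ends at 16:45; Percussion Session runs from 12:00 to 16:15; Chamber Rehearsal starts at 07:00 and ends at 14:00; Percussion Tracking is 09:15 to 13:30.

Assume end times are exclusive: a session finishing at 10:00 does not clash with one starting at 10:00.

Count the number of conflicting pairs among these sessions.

4

Sorted by start: Chamber Rehearsal, Percussion Tracking, Percussion Session, Rhythm Overdub.
Percussion Tracking starts before Chamber Rehearsal ends → Chamber Rehearsal and Percussion Tracking overlap.
Percussion Session starts before Chamber Rehearsal ends → Chamber Rehearsal and Percussion Session overlap.
Rhythm Overdub starts exactly when Chamber Rehearsal ends (back-to-back, no overlap).
Percussion Session starts before Percussion Tracking ends → Percussion Tracking and Percussion Session overlap.
Rhythm Overdub starts after Percussion Tracking ends.
Rhythm Overdub starts before Percussion Session ends → Percussion Session and Rhythm Overdub overlap.
Overlapping pairs: Chamber Rehearsal & Percussion Session, Chamber Rehearsal & Percussion Tracking, Percussion Session & Percussion Tracking, Percussion Session & Rhythm Overdub — 4 in total.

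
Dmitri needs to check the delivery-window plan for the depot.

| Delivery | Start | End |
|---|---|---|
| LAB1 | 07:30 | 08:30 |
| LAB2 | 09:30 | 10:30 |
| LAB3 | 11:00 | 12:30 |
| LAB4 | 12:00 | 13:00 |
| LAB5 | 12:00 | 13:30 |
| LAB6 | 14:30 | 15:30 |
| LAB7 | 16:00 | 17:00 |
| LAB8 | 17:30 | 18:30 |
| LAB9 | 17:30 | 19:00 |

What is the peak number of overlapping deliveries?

3

Sort all start/end points and keep a running count:
07:30 start LAB1 → 1
08:30 end LAB1 → 0
09:30 start LAB2 → 1
10:30 end LAB2 → 0
11:00 start LAB3 → 1
12:00 start LAB4 → 2
12:00 start LAB5 → 3
12:30 end LAB3 → 2
13:00 end LAB4 → 1
13:30 end LAB5 → 0
14:30 start LAB6 → 1
15:30 end LAB6 → 0
16:00 start LAB7 → 1
17:00 end LAB7 → 0
17:30 start LAB8 → 1
17:30 start LAB9 → 2
18:30 end LAB8 → 1
19:00 end LAB9 → 0
Peak is 3, at 12:00 (LAB3, LAB4, LAB5).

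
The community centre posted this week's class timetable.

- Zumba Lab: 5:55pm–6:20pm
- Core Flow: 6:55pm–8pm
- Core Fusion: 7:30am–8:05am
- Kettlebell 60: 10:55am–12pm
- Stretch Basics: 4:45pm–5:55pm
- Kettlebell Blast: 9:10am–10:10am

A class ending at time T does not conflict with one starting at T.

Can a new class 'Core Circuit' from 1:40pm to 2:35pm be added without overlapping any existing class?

Yes — the slot is free

Core Fusion: ends 8:05am at or before Core Circuit starts 1:40pm → clear.
Kettlebell Blast: ends 10:10am at or before Core Circuit starts 1:40pm → clear.
Kettlebell 60: ends 12pm at or before Core Circuit starts 1:40pm → clear.
Stretch Basics: starts 4:45pm at or after Core Circuit ends 2:35pm → clear.
Zumba Lab: starts 5:55pm at or after Core Circuit ends 2:35pm → clear.
Core Flow: starts 6:55pm at or after Core Circuit ends 2:35pm → clear.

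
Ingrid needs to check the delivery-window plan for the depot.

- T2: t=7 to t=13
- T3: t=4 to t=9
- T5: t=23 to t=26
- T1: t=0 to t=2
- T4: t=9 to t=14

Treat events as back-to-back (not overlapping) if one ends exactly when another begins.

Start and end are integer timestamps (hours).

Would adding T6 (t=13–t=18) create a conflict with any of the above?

T1: ends t=2 at or before T6 starts t=13 → clear.
T3: ends t=9 at or before T6 starts t=13 → clear.
T2: ends t=13 at or before T6 starts t=13 → clear.
T4: starts t=9 before T6 ends t=18, and ends t=14 after T6 starts t=13 → overlap.
T5: starts t=23 at or after T6 ends t=18 → clear.
T6 overlaps T4.

Yes — it overlaps T4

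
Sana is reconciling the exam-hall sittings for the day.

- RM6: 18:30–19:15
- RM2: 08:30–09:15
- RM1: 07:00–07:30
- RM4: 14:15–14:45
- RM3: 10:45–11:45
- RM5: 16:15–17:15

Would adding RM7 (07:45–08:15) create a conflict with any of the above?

RM1: ends 07:30 at or before RM7 starts 07:45 → clear.
RM2: starts 08:30 at or after RM7 ends 08:15 → clear.
RM3: starts 10:45 at or after RM7 ends 08:15 → clear.
RM4: starts 14:15 at or after RM7 ends 08:15 → clear.
RM5: starts 16:15 at or after RM7 ends 08:15 → clear.
RM6: starts 18:30 at or after RM7 ends 08:15 → clear.

No — it doesn't clash with anything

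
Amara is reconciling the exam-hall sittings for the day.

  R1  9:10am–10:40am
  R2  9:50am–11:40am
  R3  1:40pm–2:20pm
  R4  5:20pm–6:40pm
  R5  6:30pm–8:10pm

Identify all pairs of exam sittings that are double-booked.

R1 & R2, R4 & R5

Sorted by start: R1, R2, R3, R4, R5.
R2 starts before R1 ends → R1 and R2 overlap.
R3 starts after R1 ends — done with R1.
R3 starts after R2 ends — done with R2.
R4 starts after R3 ends — done with R3.
R5 starts before R4 ends → R4 and R5 overlap.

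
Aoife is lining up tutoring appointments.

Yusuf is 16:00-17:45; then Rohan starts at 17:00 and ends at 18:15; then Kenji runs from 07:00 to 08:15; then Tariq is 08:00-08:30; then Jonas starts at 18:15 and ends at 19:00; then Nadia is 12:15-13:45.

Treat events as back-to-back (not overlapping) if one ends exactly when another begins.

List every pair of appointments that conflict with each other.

Sorted by start: Kenji, Tariq, Nadia, Yusuf, Rohan, Jonas.
Tariq starts before Kenji ends → Kenji and Tariq overlap.
Nadia starts after Kenji ends — done with Kenji.
Nadia starts after Tariq ends — done with Tariq.
Yusuf starts after Nadia ends — done with Nadia.
Rohan starts before Yusuf ends → Yusuf and Rohan overlap.
Jonas starts after Yusuf ends.
Jonas starts exactly when Rohan ends (back-to-back, no overlap).

Kenji & Tariq, Rohan & Yusuf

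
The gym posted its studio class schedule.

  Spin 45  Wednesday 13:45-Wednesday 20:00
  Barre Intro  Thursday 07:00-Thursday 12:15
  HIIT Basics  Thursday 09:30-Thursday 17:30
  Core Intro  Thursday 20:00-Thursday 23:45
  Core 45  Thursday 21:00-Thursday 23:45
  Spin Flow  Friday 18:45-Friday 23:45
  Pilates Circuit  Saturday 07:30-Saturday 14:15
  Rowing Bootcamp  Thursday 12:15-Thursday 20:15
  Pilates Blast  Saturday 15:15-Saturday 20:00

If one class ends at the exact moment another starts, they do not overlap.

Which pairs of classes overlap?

Barre Intro & HIIT Basics, Core 45 & Core Intro, Core Intro & Rowing Bootcamp, HIIT Basics & Rowing Bootcamp

Check each pair: they overlap iff neither finishes before the other starts.
Sorted by start: Spin 45, Barre Intro, HIIT Basics, Rowing Bootcamp, Core Intro, Core 45, Spin Flow, Pilates Circuit, Pilates Blast.
Barre Intro starts after Spin 45 ends, so Spin 45 has no further overlaps.
HIIT Basics starts before Barre Intro ends → Barre Intro and HIIT Basics overlap.
Rowing Bootcamp starts exactly when Barre Intro ends (back-to-back, no overlap), so Barre Intro has no further overlaps.
Rowing Bootcamp starts before HIIT Basics ends → HIIT Basics and Rowing Bootcamp overlap.
Core Intro starts after HIIT Basics ends, so HIIT Basics has no further overlaps.
Core Intro starts before Rowing Bootcamp ends → Rowing Bootcamp and Core Intro overlap.
Core 45 starts after Rowing Bootcamp ends, so Rowing Bootcamp has no further overlaps.
Core 45 starts before Core Intro ends → Core Intro and Core 45 overlap.
Spin Flow starts after Core Intro ends, so Core Intro has no further overlaps.
Spin Flow starts after Core 45 ends, so Core 45 has no further overlaps.
Pilates Circuit starts after Spin Flow ends, so Spin Flow has no further overlaps.
Pilates Blast starts after Pilates Circuit ends.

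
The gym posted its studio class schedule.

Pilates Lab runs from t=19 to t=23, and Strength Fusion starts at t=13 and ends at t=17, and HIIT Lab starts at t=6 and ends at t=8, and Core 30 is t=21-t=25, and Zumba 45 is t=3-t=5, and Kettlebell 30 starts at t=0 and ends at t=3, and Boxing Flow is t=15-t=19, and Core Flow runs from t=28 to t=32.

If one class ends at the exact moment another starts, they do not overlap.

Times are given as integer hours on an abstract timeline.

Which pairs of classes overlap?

Boxing Flow & Strength Fusion, Core 30 & Pilates Lab

Sorted by start: Kettlebell 30, Zumba 45, HIIT Lab, Strength Fusion, Boxing Flow, Pilates Lab, Core 30, Core Flow.
Zumba 45 starts exactly when Kettlebell 30 ends (back-to-back, no overlap) — done with Kettlebell 30.
HIIT Lab starts after Zumba 45 ends — done with Zumba 45.
Strength Fusion starts after HIIT Lab ends — done with HIIT Lab.
Boxing Flow starts before Strength Fusion ends → Strength Fusion and Boxing Flow overlap.
Pilates Lab starts after Strength Fusion ends — done with Strength Fusion.
Pilates Lab starts exactly when Boxing Flow ends (back-to-back, no overlap) — done with Boxing Flow.
Core 30 starts before Pilates Lab ends → Pilates Lab and Core 30 overlap.
Core Flow starts after Pilates Lab ends.
Core Flow starts after Core 30 ends.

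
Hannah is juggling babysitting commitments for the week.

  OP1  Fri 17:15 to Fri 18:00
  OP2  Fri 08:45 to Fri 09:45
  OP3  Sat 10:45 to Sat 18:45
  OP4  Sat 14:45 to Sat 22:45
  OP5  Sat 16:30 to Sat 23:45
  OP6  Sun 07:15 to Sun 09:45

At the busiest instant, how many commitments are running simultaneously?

3

Sort all start/end points and keep a running count:
Fri 08:45 start OP2 → 1
Fri 09:45 end OP2 → 0
Fri 17:15 start OP1 → 1
Fri 18:00 end OP1 → 0
Sat 10:45 start OP3 → 1
Sat 14:45 start OP4 → 2
Sat 16:30 start OP5 → 3
Sat 18:45 end OP3 → 2
Sat 22:45 end OP4 → 1
Sat 23:45 end OP5 → 0
Sun 07:15 start OP6 → 1
Sun 09:45 end OP6 → 0
Peak is 3, at Sat 16:30 (OP3, OP4, OP5).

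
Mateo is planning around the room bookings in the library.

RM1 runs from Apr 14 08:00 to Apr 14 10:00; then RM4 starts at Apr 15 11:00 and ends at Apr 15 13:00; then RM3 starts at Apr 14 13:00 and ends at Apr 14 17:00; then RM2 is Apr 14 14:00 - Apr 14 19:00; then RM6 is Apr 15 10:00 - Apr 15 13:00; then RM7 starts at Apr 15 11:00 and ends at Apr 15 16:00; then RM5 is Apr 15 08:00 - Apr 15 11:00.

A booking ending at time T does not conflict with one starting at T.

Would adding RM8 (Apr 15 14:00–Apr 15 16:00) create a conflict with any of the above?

RM1: ends Apr 14 10:00 at or before RM8 starts Apr 15 14:00 → clear.
RM3: ends Apr 14 17:00 at or before RM8 starts Apr 15 14:00 → clear.
RM2: ends Apr 14 19:00 at or before RM8 starts Apr 15 14:00 → clear.
RM5: ends Apr 15 11:00 at or before RM8 starts Apr 15 14:00 → clear.
RM6: ends Apr 15 13:00 at or before RM8 starts Apr 15 14:00 → clear.
RM4: ends Apr 15 13:00 at or before RM8 starts Apr 15 14:00 → clear.
RM7: starts Apr 15 11:00 before RM8 ends Apr 15 16:00, and ends Apr 15 16:00 after RM8 starts Apr 15 14:00 → overlap.
RM8 overlaps RM7.

Yes — it overlaps RM7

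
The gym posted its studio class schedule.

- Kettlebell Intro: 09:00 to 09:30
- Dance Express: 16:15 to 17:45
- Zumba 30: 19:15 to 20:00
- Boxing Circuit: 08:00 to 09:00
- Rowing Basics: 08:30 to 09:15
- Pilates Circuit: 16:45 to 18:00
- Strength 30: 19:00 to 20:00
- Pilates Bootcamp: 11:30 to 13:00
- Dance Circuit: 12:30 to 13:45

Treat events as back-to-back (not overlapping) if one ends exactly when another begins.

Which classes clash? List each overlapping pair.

Sorted by start: Boxing Circuit, Rowing Basics, Kettlebell Intro, Pilates Bootcamp, Dance Circuit, Dance Express, Pilates Circuit, Strength 30, Zumba 30.
Rowing Basics starts before Boxing Circuit ends → Boxing Circuit and Rowing Basics overlap.
Kettlebell Intro starts exactly when Boxing Circuit ends (back-to-back, no overlap) — done with Boxing Circuit.
Kettlebell Intro starts before Rowing Basics ends → Rowing Basics and Kettlebell Intro overlap.
Pilates Bootcamp starts after Rowing Basics ends — done with Rowing Basics.
Pilates Bootcamp starts after Kettlebell Intro ends — done with Kettlebell Intro.
Dance Circuit starts before Pilates Bootcamp ends → Pilates Bootcamp and Dance Circuit overlap.
Dance Express starts after Pilates Bootcamp ends — done with Pilates Bootcamp.
Dance Express starts after Dance Circuit ends — done with Dance Circuit.
Pilates Circuit starts before Dance Express ends → Dance Express and Pilates Circuit overlap.
Strength 30 starts after Dance Express ends — done with Dance Express.
Strength 30 starts after Pilates Circuit ends — done with Pilates Circuit.
Zumba 30 starts before Strength 30 ends → Strength 30 and Zumba 30 overlap.

Boxing Circuit & Rowing Basics, Dance Circuit & Pilates Bootcamp, Dance Express & Pilates Circuit, Kettlebell Intro & Rowing Basics, Strength 30 & Zumba 30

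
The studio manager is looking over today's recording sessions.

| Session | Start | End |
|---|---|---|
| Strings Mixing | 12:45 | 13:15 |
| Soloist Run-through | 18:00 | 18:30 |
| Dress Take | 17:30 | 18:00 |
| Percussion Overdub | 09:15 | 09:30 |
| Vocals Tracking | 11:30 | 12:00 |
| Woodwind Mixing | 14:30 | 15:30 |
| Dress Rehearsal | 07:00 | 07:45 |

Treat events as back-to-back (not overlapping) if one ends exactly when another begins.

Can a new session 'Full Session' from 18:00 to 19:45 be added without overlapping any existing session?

No — it overlaps Soloist Run-through

Dress Rehearsal: ends 07:45 at or before Full Session starts 18:00 → clear.
Percussion Overdub: ends 09:30 at or before Full Session starts 18:00 → clear.
Vocals Tracking: ends 12:00 at or before Full Session starts 18:00 → clear.
Strings Mixing: ends 13:15 at or before Full Session starts 18:00 → clear.
Woodwind Mixing: ends 15:30 at or before Full Session starts 18:00 → clear.
Dress Take: ends 18:00 at or before Full Session starts 18:00 → clear.
Soloist Run-through: starts 18:00 before Full Session ends 19:45, and ends 18:30 after Full Session starts 18:00 → overlap.
Full Session overlaps Soloist Run-through.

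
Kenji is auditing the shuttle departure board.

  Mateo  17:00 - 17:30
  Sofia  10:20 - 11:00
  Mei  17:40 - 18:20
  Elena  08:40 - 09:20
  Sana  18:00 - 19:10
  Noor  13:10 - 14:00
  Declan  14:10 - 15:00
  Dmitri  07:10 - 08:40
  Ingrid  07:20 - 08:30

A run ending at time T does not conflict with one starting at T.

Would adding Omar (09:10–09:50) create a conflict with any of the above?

Dmitri: ends 08:40 at or before Omar starts 09:10 → clear.
Ingrid: ends 08:30 at or before Omar starts 09:10 → clear.
Elena: starts 08:40 before Omar ends 09:50, and ends 09:20 after Omar starts 09:10 → overlap.
Sofia: starts 10:20 at or after Omar ends 09:50 → clear.
Noor: starts 13:10 at or after Omar ends 09:50 → clear.
Declan: starts 14:10 at or after Omar ends 09:50 → clear.
Mateo: starts 17:00 at or after Omar ends 09:50 → clear.
Mei: starts 17:40 at or after Omar ends 09:50 → clear.
Sana: starts 18:00 at or after Omar ends 09:50 → clear.
Omar overlaps Elena.

Yes — it overlaps Elena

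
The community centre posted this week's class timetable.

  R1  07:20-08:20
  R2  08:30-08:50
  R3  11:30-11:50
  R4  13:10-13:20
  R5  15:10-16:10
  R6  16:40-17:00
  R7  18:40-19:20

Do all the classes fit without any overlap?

Yes

Two intervals overlap when each starts before the other ends.
Sorted by start: R1, R2, R3, R4, R5, R6, R7.
R2 starts after R1 ends, so R1 has no further overlaps.
R3 starts after R2 ends, so R2 has no further overlaps.
R4 starts after R3 ends, so R3 has no further overlaps.
R5 starts after R4 ends, so R4 has no further overlaps.
R6 starts after R5 ends, so R5 has no further overlaps.
R7 starts after R6 ends.
Every pair is clear; the schedule has no overlaps.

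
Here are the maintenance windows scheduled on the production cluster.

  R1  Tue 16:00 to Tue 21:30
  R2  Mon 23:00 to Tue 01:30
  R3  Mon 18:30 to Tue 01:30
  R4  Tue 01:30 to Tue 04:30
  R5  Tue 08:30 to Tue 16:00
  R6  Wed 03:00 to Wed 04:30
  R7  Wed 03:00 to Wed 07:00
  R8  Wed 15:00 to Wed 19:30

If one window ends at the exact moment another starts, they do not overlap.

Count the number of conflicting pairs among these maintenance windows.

Sorted by start: R3, R2, R4, R5, R1, R6, R7, R8.
R2 starts before R3 ends → R3 and R2 overlap.
R4 starts exactly when R3 ends (back-to-back, no overlap), so R3 has no further overlaps.
R4 starts exactly when R2 ends (back-to-back, no overlap), so R2 has no further overlaps.
R5 starts after R4 ends, so R4 has no further overlaps.
R1 starts exactly when R5 ends (back-to-back, no overlap), so R5 has no further overlaps.
R6 starts after R1 ends, so R1 has no further overlaps.
R7 starts before R6 ends → R6 and R7 overlap.
R8 starts after R6 ends.
R8 starts after R7 ends.
Overlapping pairs: R2 & R3, R6 & R7 — 2 in total.

2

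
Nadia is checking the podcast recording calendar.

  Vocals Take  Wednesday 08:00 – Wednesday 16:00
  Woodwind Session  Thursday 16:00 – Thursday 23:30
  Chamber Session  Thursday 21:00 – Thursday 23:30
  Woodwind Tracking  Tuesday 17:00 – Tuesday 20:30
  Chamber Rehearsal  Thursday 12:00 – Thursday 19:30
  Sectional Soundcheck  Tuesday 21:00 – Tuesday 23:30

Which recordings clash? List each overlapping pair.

Chamber Rehearsal & Woodwind Session, Chamber Session & Woodwind Session

Sorted by start: Woodwind Tracking, Sectional Soundcheck, Vocals Take, Chamber Rehearsal, Woodwind Session, Chamber Session.
Sectional Soundcheck starts after Woodwind Tracking ends — done with Woodwind Tracking.
Vocals Take starts after Sectional Soundcheck ends — done with Sectional Soundcheck.
Chamber Rehearsal starts after Vocals Take ends — done with Vocals Take.
Woodwind Session starts before Chamber Rehearsal ends → Chamber Rehearsal and Woodwind Session overlap.
Chamber Session starts after Chamber Rehearsal ends.
Chamber Session starts before Woodwind Session ends → Woodwind Session and Chamber Session overlap.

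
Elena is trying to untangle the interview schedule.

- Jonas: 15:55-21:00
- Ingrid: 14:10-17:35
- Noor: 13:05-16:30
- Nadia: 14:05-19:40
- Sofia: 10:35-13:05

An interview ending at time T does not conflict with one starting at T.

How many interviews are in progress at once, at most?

4

Sort all start/end points and keep a running count:
10:35 start Sofia → 1
13:05 end Sofia → 0
13:05 start Noor → 1
14:05 start Nadia → 2
14:10 start Ingrid → 3
15:55 start Jonas → 4
16:30 end Noor → 3
17:35 end Ingrid → 2
19:40 end Nadia → 1
21:00 end Jonas → 0
Peak is 4, at 15:55 (Ingrid, Jonas, Nadia, Noor).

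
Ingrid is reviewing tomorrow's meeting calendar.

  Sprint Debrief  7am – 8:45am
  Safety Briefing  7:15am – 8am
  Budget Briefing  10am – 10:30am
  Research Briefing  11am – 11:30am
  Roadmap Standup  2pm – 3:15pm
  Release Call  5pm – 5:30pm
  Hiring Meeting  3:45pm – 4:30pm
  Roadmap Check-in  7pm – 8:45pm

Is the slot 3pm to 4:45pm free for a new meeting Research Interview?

No — it overlaps Hiring Meeting, Roadmap Standup

Sprint Debrief: ends 8:45am at or before Research Interview starts 3pm → clear.
Safety Briefing: ends 8am at or before Research Interview starts 3pm → clear.
Budget Briefing: ends 10:30am at or before Research Interview starts 3pm → clear.
Research Briefing: ends 11:30am at or before Research Interview starts 3pm → clear.
Roadmap Standup: starts 2pm before Research Interview ends 4:45pm, and ends 3:15pm after Research Interview starts 3pm → overlap.
Hiring Meeting: starts 3:45pm before Research Interview ends 4:45pm, and ends 4:30pm after Research Interview starts 3pm → overlap.
Release Call: starts 5pm at or after Research Interview ends 4:45pm → clear.
Roadmap Check-in: starts 7pm at or after Research Interview ends 4:45pm → clear.
Research Interview overlaps Roadmap Standup, Hiring Meeting.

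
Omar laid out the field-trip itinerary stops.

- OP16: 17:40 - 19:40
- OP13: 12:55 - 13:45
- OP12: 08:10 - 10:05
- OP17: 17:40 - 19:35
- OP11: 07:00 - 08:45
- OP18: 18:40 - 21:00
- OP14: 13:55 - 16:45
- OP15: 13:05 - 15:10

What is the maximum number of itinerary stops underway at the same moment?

Sort all start/end points and keep a running count:
07:00 start OP11 → 1
08:10 start OP12 → 2
08:45 end OP11 → 1
10:05 end OP12 → 0
12:55 start OP13 → 1
13:05 start OP15 → 2
13:45 end OP13 → 1
13:55 start OP14 → 2
15:10 end OP15 → 1
16:45 end OP14 → 0
17:40 start OP16 → 1
17:40 start OP17 → 2
18:40 start OP18 → 3
19:35 end OP17 → 2
19:40 end OP16 → 1
21:00 end OP18 → 0
Peak is 3, at 18:40 (OP16, OP17, OP18).

3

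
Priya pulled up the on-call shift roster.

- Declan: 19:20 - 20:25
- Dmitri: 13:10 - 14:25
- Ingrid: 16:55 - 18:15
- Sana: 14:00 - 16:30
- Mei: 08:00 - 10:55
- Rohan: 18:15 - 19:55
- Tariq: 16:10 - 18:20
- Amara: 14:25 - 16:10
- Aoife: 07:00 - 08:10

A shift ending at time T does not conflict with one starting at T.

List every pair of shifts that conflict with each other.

Sorted by start: Aoife, Mei, Dmitri, Sana, Amara, Tariq, Ingrid, Rohan, Declan.
Mei starts before Aoife ends → Aoife and Mei overlap.
Dmitri starts after Aoife ends; Aoife is clear from here.
Dmitri starts after Mei ends; Mei is clear from here.
Sana starts before Dmitri ends → Dmitri and Sana overlap.
Amara starts exactly when Dmitri ends (back-to-back, no overlap); Dmitri is clear from here.
Amara starts before Sana ends → Sana and Amara overlap.
Tariq starts before Sana ends → Sana and Tariq overlap.
Ingrid starts after Sana ends; Sana is clear from here.
Tariq starts exactly when Amara ends (back-to-back, no overlap); Amara is clear from here.
Ingrid starts before Tariq ends → Tariq and Ingrid overlap.
Rohan starts before Tariq ends → Tariq and Rohan overlap.
Declan starts after Tariq ends.
Rohan starts exactly when Ingrid ends (back-to-back, no overlap); Ingrid is clear from here.
Declan starts before Rohan ends → Rohan and Declan overlap.

Amara & Sana, Aoife & Mei, Declan & Rohan, Dmitri & Sana, Ingrid & Tariq, Rohan & Tariq, Sana & Tariq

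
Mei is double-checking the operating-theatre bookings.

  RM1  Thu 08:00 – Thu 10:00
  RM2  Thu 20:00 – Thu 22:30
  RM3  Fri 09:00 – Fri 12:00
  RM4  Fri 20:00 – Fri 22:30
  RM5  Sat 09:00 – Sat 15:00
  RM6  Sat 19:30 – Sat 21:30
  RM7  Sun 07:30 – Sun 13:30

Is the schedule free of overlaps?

Two intervals overlap when each starts before the other ends.
Sorted by start: RM1, RM2, RM3, RM4, RM5, RM6, RM7.
RM2 starts after RM1 ends, so RM1 has no further overlaps.
RM3 starts after RM2 ends, so RM2 has no further overlaps.
RM4 starts after RM3 ends, so RM3 has no further overlaps.
RM5 starts after RM4 ends, so RM4 has no further overlaps.
RM6 starts after RM5 ends, so RM5 has no further overlaps.
RM7 starts after RM6 ends.
Every pair is clear; the schedule has no overlaps.

Yes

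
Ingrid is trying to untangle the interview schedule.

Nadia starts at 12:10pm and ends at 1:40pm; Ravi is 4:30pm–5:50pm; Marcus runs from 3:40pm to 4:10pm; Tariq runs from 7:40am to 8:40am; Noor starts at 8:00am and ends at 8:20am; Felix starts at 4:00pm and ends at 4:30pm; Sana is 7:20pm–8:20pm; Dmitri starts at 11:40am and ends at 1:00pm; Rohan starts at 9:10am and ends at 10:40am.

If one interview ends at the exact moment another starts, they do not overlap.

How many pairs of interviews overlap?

3

Sorted by start: Tariq, Noor, Rohan, Dmitri, Nadia, Marcus, Felix, Ravi, Sana.
Noor starts before Tariq ends → Tariq and Noor overlap.
Rohan starts after Tariq ends; Tariq is clear from here.
Rohan starts after Noor ends; Noor is clear from here.
Dmitri starts after Rohan ends; Rohan is clear from here.
Nadia starts before Dmitri ends → Dmitri and Nadia overlap.
Marcus starts after Dmitri ends; Dmitri is clear from here.
Marcus starts after Nadia ends; Nadia is clear from here.
Felix starts before Marcus ends → Marcus and Felix overlap.
Ravi starts after Marcus ends; Marcus is clear from here.
Ravi starts exactly when Felix ends (back-to-back, no overlap); Felix is clear from here.
Sana starts after Ravi ends.
Overlapping pairs: Dmitri & Nadia, Felix & Marcus, Noor & Tariq — 3 in total.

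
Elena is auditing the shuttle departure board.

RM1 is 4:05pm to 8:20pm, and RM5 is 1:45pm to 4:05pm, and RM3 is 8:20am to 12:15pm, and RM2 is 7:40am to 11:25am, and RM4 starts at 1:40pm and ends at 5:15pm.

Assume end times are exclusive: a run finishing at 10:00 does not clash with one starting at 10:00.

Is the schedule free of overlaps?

No

Sorted by start: RM2, RM3, RM4, RM5, RM1.
RM3 starts before RM2 ends → RM2 and RM3 overlap.
That's a conflict, so the schedule is not conflict-free.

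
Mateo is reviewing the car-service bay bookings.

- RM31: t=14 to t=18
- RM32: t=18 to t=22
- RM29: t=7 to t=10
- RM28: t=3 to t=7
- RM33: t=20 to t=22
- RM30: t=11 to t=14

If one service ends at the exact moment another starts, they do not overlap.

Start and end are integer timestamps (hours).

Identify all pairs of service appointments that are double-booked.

Sorted by start: RM28, RM29, RM30, RM31, RM32, RM33.
RM29 starts exactly when RM28 ends (back-to-back, no overlap); RM28 is clear from here.
RM30 starts after RM29 ends; RM29 is clear from here.
RM31 starts exactly when RM30 ends (back-to-back, no overlap); RM30 is clear from here.
RM32 starts exactly when RM31 ends (back-to-back, no overlap); RM31 is clear from here.
RM33 starts before RM32 ends → RM32 and RM33 overlap.

RM32 & RM33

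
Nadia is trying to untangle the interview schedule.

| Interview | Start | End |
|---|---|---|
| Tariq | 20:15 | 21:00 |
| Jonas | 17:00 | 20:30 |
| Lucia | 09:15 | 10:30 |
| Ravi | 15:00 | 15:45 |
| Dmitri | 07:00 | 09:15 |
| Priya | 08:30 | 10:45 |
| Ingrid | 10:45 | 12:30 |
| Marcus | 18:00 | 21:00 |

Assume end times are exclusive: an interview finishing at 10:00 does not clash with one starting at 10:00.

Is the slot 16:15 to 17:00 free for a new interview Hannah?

Yes — the slot is free

Dmitri: ends 09:15 at or before Hannah starts 16:15 → clear.
Priya: ends 10:45 at or before Hannah starts 16:15 → clear.
Lucia: ends 10:30 at or before Hannah starts 16:15 → clear.
Ingrid: ends 12:30 at or before Hannah starts 16:15 → clear.
Ravi: ends 15:45 at or before Hannah starts 16:15 → clear.
Jonas: starts 17:00 at or after Hannah ends 17:00 → clear.
Marcus: starts 18:00 at or after Hannah ends 17:00 → clear.
Tariq: starts 20:15 at or after Hannah ends 17:00 → clear.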